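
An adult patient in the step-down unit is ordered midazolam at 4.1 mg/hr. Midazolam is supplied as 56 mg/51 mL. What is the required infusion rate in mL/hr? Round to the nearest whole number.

4 mL/hr

Concentration = 56 mg ÷ 51 mL = 1.098039 mg/mL
Rate = 4.1 mg/hr ÷ 1.098039 mg/mL = 3.733929 mL/hr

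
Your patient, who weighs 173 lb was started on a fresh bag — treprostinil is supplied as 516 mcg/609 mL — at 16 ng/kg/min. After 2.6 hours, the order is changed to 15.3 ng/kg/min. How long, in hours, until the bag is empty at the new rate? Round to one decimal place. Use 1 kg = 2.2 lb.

Initial rate:
Weight = 173 lb ÷ 2.2 lb/kg = 78.63636 kg
Dose = 16 ng/kg/min × 78.63636 kg = 1258.182 ng/min
1258.182 ng/min × 60 min/hr = 75490.91 ng/hr
Concentration = 516 mcg ÷ 609 mL = 0.8472906 mcg/mL = 847.2906 ng/mL
Rate = 75490.91 ng/hr ÷ 847.2906 ng/mL = 89.09683 mL/hr
Volume infused so far = 89.09683 mL/hr × 2.6 hr = 231.6518 mL
Volume remaining = 609 − 231.6518 = 377.3482 mL
New rate:
Dose = 15.3 ng/kg/min × 78.63636 kg = 1203.136 ng/min
1203.136 ng/min × 60 min/hr = 72188.18 ng/hr
Rate = 72188.18 ng/hr ÷ 847.2906 ng/mL = 85.19884 mL/hr
Time remaining = 377.3482 mL ÷ 85.19884 mL/hr = 4.42903 hr

4.4 hours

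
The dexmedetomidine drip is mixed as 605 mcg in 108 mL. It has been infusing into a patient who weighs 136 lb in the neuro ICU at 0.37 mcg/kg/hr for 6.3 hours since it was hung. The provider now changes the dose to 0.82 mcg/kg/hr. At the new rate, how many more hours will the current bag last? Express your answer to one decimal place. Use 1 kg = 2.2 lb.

9.1 hours

Initial rate:
Weight = 136 lb ÷ 2.2 lb/kg = 61.81818 kg
Dose = 0.37 mcg/kg/hr × 61.81818 kg = 22.87273 mcg/hr
Concentration = 605 mcg ÷ 108 mL = 5.601852 mcg/mL
Rate = 22.87273 mcg/hr ÷ 5.601852 mcg/mL = 4.083065 mL/hr
Volume infused so far = 4.083065 mL/hr × 6.3 hr = 25.72331 mL
Volume remaining = 108 − 25.72331 = 82.27669 mL
New rate:
Dose = 0.82 mcg/kg/hr × 61.81818 kg = 50.69091 mcg/hr
Rate = 50.69091 mcg/hr ÷ 5.601852 mcg/mL = 9.048956 mL/hr
Time remaining = 82.27669 mL ÷ 9.048956 mL/hr = 9.092396 hr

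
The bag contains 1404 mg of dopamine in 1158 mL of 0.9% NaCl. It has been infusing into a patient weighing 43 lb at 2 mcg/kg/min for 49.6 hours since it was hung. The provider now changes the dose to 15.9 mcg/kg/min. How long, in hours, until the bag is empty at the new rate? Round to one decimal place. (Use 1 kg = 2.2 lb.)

69.1 hours

Initial rate:
Weight = 43 lb ÷ 2.2 lb/kg = 19.54545 kg
Dose = 2 mcg/kg/min × 19.54545 kg = 39.09091 mcg/min
39.09091 mcg/min × 60 min/hr = 2345.455 mcg/hr
Concentration = 1404 mg ÷ 1158 mL = 1.212435 mg/mL = 1212.435 mcg/mL
Rate = 2345.455 mcg/hr ÷ 1212.435 mcg/mL = 1.934499 mL/hr
Volume infused so far = 1.934499 mL/hr × 49.6 hr = 95.95114 mL
Volume remaining = 1158 − 95.95114 = 1062.049 mL
New rate:
Dose = 15.9 mcg/kg/min × 19.54545 kg = 310.7727 mcg/min
310.7727 mcg/min × 60 min/hr = 18646.36 mcg/hr
Rate = 18646.36 mcg/hr ÷ 1212.435 mcg/mL = 15.37927 mL/hr
Time remaining = 1062.049 mL ÷ 15.37927 mL/hr = 69.05719 hr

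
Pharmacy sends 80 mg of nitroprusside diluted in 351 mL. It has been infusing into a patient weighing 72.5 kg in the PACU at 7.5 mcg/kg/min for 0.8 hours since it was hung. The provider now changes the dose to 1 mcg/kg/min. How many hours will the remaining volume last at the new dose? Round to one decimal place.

Initial rate:
Dose = 7.5 mcg/kg/min × 72.5 kg = 543.75 mcg/min
543.75 mcg/min × 60 min/hr = 32625 mcg/hr
Concentration = 80 mg ÷ 351 mL = 0.2279202 mg/mL = 227.9202 mcg/mL
Rate = 32625 mcg/hr ÷ 227.9202 mcg/mL = 143.1422 mL/hr
Volume infused so far = 143.1422 mL/hr × 0.8 hr = 114.5138 mL
Volume remaining = 351 − 114.5138 = 236.4862 mL
New rate:
Dose = 1 mcg/kg/min × 72.5 kg = 72.5 mcg/min
72.5 mcg/min × 60 min/hr = 4350 mcg/hr
Rate = 4350 mcg/hr ÷ 227.9202 mcg/mL = 19.08563 mL/hr
Time remaining = 236.4862 mL ÷ 19.08563 mL/hr = 12.3908 hr

12.4 hours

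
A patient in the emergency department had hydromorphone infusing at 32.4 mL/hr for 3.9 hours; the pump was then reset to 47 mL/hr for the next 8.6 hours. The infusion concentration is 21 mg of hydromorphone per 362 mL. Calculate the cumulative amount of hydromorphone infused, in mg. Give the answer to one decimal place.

Concentration = 21 mg ÷ 362 mL = 0.05801105 mg/mL
Stage 1: 32.4 mL/hr × 3.9 hr = 126.36 mL → 126.36 mL × 0.05801105 mg/mL = 7.330276 mg
Stage 2: 47 mL/hr × 8.6 hr = 404.2 mL → 404.2 mL × 0.05801105 mg/mL = 23.44807 mg
Total = 7.330276 + 23.44807 = 30.77834 mg

30.8 mg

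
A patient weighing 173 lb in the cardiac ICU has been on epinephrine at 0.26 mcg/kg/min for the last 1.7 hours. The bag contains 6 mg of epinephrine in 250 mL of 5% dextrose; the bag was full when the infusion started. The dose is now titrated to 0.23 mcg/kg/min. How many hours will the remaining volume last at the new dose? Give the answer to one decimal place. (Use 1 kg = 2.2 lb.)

Initial rate:
Weight = 173 lb ÷ 2.2 lb/kg = 78.63636 kg
Dose = 0.26 mcg/kg/min × 78.63636 kg = 20.44545 mcg/min
20.44545 mcg/min × 60 min/hr = 1226.727 mcg/hr
Concentration = 6 mg ÷ 250 mL = 0.024 mg/mL = 24 mcg/mL
Rate = 1226.727 mcg/hr ÷ 24 mcg/mL = 51.11364 mL/hr
Volume infused so far = 51.11364 mL/hr × 1.7 hr = 86.89318 mL
Volume remaining = 250 − 86.89318 = 163.1068 mL
New rate:
Dose = 0.23 mcg/kg/min × 78.63636 kg = 18.08636 mcg/min
18.08636 mcg/min × 60 min/hr = 1085.182 mcg/hr
Rate = 1085.182 mcg/hr ÷ 24 mcg/mL = 45.21591 mL/hr
Time remaining = 163.1068 mL ÷ 45.21591 mL/hr = 3.607288 hr

3.6 hours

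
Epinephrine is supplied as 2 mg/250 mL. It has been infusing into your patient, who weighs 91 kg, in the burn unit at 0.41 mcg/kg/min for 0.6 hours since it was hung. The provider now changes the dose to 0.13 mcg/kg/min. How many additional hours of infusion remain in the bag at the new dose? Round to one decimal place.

Initial rate:
Dose = 0.41 mcg/kg/min × 91 kg = 37.31 mcg/min
37.31 mcg/min × 60 min/hr = 2238.6 mcg/hr
Concentration = 2 mg ÷ 250 mL = 0.008 mg/mL = 8 mcg/mL
Rate = 2238.6 mcg/hr ÷ 8 mcg/mL = 279.825 mL/hr
Volume infused so far = 279.825 mL/hr × 0.6 hr = 167.895 mL
Volume remaining = 250 − 167.895 = 82.105 mL
New rate:
Dose = 0.13 mcg/kg/min × 91 kg = 11.83 mcg/min
11.83 mcg/min × 60 min/hr = 709.8 mcg/hr
Rate = 709.8 mcg/hr ÷ 8 mcg/mL = 88.725 mL/hr
Time remaining = 82.105 mL ÷ 88.725 mL/hr = 0.9253874 hr

0.9 hours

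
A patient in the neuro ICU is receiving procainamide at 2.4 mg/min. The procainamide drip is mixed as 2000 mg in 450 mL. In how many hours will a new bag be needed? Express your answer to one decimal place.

13.9 hours

2.4 mg/min × 60 min/hr = 144 mg/hr
Concentration = 2000 mg ÷ 450 mL = 4.444444 mg/mL
Rate = 144 mg/hr ÷ 4.444444 mg/mL = 32.4 mL/hr
Duration = 450 mL ÷ 32.4 mL/hr = 13.88889 hr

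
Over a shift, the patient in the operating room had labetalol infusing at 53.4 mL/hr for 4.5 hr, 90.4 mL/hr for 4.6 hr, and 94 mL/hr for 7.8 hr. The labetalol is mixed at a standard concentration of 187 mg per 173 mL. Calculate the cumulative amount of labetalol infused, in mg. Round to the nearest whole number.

1502 mg

Concentration = 187 mg ÷ 173 mL = 1.080925 mg/mL
Stage 1: 53.4 mL/hr × 4.5 hr = 240.3 mL → 240.3 mL × 1.080925 mg/mL = 259.7462 mg
Stage 2: 90.4 mL/hr × 4.6 hr = 415.84 mL → 415.84 mL × 1.080925 mg/mL = 449.4918 mg
Stage 3: 94 mL/hr × 7.8 hr = 733.2 mL → 733.2 mL × 1.080925 mg/mL = 792.5341 mg
Total = 259.7462 + 449.4918 + 792.5341 = 1501.772 mg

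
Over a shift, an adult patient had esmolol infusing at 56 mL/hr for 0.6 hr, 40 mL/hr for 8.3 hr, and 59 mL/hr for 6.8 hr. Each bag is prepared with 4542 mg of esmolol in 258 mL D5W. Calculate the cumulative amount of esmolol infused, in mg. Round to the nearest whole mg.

Concentration = 4542 mg ÷ 258 mL = 17.60465 mg/mL
Stage 1: 56 mL/hr × 0.6 hr = 33.6 mL → 33.6 mL × 17.60465 mg/mL = 591.5163 mg
Stage 2: 40 mL/hr × 8.3 hr = 332 mL → 332 mL × 17.60465 mg/mL = 5844.744 mg
Stage 3: 59 mL/hr × 6.8 hr = 401.2 mL → 401.2 mL × 17.60465 mg/mL = 7062.986 mg
Total = 591.5163 + 5844.744 + 7062.986 = 13499.25 mg

13499 mg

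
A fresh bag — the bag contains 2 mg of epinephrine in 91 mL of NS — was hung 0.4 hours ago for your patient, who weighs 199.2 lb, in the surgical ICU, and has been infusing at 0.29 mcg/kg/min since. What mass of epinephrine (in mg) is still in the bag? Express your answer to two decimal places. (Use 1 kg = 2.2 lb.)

Weight = 199.2 lb ÷ 2.2 lb/kg = 90.54545 kg
Dose = 0.29 mcg/kg/min × 90.54545 kg = 26.25818 mcg/min
26.25818 mcg/min × 60 min/hr = 1575.491 mcg/hr
Concentration = 2 mg ÷ 91 mL = 0.02197802 mg/mL = 21.97802 mcg/mL
Rate = 1575.491 mcg/hr ÷ 21.97802 mcg/mL = 71.68484 mL/hr
Volume infused = 71.68484 mL/hr × 0.4 hr = 28.67393 mL
Volume remaining = 91 − 28.67393 = 62.32607 mL
Drug remaining = 62.32607 mL × 21.97802 mcg/mL = 1369.804 mcg = 1.369804 mg

1.37 mg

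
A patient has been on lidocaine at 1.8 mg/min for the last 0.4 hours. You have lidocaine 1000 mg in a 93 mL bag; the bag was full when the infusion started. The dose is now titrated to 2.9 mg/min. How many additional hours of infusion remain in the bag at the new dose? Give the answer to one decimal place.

Initial rate:
1.8 mg/min × 60 min/hr = 108 mg/hr
Concentration = 1000 mg ÷ 93 mL = 10.75269 mg/mL
Rate = 108 mg/hr ÷ 10.75269 mg/mL = 10.044 mL/hr
Volume infused so far = 10.044 mL/hr × 0.4 hr = 4.0176 mL
Volume remaining = 93 − 4.0176 = 88.9824 mL
New rate:
2.9 mg/min × 60 min/hr = 174 mg/hr
Rate = 174 mg/hr ÷ 10.75269 mg/mL = 16.182 mL/hr
Time remaining = 88.9824 mL ÷ 16.182 mL/hr = 5.498851 hr

5.5 hours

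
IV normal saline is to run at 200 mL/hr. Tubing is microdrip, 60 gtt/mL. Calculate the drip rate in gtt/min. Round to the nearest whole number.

200 gtt/min

200 mL/hr ÷ 60 min/hr = 3.333333 mL/min
3.333333 mL/min × 60 gtt/mL = 200 gtt/min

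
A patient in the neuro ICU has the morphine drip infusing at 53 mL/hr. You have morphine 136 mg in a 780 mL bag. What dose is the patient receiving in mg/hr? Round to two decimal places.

Concentration = 136 mg ÷ 780 mL = 0.174359 mg/mL
Drug rate = 53 mL/hr × 0.174359 mg/mL = 9.241026 mg/hr

9.24 mg/hr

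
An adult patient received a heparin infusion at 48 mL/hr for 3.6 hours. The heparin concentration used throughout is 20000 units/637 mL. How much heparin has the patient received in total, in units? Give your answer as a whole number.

5425 units

Concentration = 20000 units ÷ 637 mL = 31.39717 units/mL
Drug rate = 48 mL/hr × 31.39717 units/mL = 1507.064 units/hr
Total = 1507.064 units/hr × 3.6 hr = 5425.432 units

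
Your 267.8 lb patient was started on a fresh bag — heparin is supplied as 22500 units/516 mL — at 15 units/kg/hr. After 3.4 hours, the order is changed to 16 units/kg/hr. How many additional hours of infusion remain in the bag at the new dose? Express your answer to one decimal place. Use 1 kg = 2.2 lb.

8.4 hours

Initial rate:
Weight = 267.8 lb ÷ 2.2 lb/kg = 121.7273 kg
Dose = 15 units/kg/hr × 121.7273 kg = 1825.909 units/hr
Concentration = 22500 units ÷ 516 mL = 43.60465 units/mL
Rate = 1825.909 units/hr ÷ 43.60465 units/mL = 41.87418 mL/hr
Volume infused so far = 41.87418 mL/hr × 3.4 hr = 142.3722 mL
Volume remaining = 516 − 142.3722 = 373.6278 mL
New rate:
Dose = 16 units/kg/hr × 121.7273 kg = 1947.636 units/hr
Rate = 1947.636 units/hr ÷ 43.60465 units/mL = 44.66579 mL/hr
Time remaining = 373.6278 mL ÷ 44.66579 mL/hr = 8.364965 hr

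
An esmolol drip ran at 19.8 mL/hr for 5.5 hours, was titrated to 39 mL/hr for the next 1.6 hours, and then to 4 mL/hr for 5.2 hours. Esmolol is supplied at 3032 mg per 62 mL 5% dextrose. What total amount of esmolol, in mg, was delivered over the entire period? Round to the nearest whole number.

9394 mg

Concentration = 3032 mg ÷ 62 mL = 48.90323 mg/mL
Stage 1: 19.8 mL/hr × 5.5 hr = 108.9 mL → 108.9 mL × 48.90323 mg/mL = 5325.561 mg
Stage 2: 39 mL/hr × 1.6 hr = 62.4 mL → 62.4 mL × 48.90323 mg/mL = 3051.561 mg
Stage 3: 4 mL/hr × 5.2 hr = 20.8 mL → 20.8 mL × 48.90323 mg/mL = 1017.187 mg
Total = 5325.561 + 3051.561 + 1017.187 = 9394.31 mg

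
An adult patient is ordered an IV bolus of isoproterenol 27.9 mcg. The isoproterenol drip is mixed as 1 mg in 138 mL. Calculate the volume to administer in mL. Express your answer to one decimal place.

3.9 mL

Concentration = 1 mg ÷ 138 mL = 0.007246377 mg/mL = 7.246377 mcg/mL
Volume = 27.9 mcg ÷ 7.246377 mcg/mL = 3.8502 mL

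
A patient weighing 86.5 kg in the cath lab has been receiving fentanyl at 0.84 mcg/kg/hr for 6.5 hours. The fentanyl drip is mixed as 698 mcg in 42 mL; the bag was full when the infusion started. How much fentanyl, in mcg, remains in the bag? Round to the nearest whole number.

Dose = 0.84 mcg/kg/hr × 86.5 kg = 72.66 mcg/hr
Concentration = 698 mcg ÷ 42 mL = 16.61905 mcg/mL
Rate = 72.66 mcg/hr ÷ 16.61905 mcg/mL = 4.372092 mL/hr
Volume infused = 4.372092 mL/hr × 6.5 hr = 28.4186 mL
Volume remaining = 42 − 28.4186 = 13.5814 mL
Drug remaining = 13.5814 mL × 16.61905 mcg/mL = 225.71 mcg

226 mcg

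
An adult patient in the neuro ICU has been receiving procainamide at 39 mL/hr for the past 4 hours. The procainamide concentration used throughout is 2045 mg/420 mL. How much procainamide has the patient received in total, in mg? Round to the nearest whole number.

Concentration = 2045 mg ÷ 420 mL = 4.869048 mg/mL
Drug rate = 39 mL/hr × 4.869048 mg/mL = 189.8929 mg/hr
Total = 189.8929 mg/hr × 4 hr = 759.5714 mg

760 mg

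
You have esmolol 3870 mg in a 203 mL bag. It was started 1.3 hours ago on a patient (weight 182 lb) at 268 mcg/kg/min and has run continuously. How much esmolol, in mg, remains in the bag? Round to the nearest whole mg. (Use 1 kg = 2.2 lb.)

Weight = 182 lb ÷ 2.2 lb/kg = 82.72727 kg
Dose = 268 mcg/kg/min × 82.72727 kg = 22170.91 mcg/min
22170.91 mcg/min × 60 min/hr = 1330255 mcg/hr
Concentration = 3870 mg ÷ 203 mL = 19.06404 mg/mL = 19064.04 mcg/mL
Rate = 1330255 mcg/hr ÷ 19064.04 mcg/mL = 69.77821 mL/hr
Volume infused = 69.77821 mL/hr × 1.3 hr = 90.71167 mL
Volume remaining = 203 − 90.71167 = 112.2883 mL
Drug remaining = 112.2883 mL × 19064.04 mcg/mL = 2140669 mcg = 2140.669 mg

2141 mg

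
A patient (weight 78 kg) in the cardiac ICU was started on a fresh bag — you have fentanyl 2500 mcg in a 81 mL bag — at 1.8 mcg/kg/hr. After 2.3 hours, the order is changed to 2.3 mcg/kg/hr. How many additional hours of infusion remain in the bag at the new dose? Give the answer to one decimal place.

Initial rate:
Dose = 1.8 mcg/kg/hr × 78 kg = 140.4 mcg/hr
Concentration = 2500 mcg ÷ 81 mL = 30.8642 mcg/mL
Rate = 140.4 mcg/hr ÷ 30.8642 mcg/mL = 4.54896 mL/hr
Volume infused so far = 4.54896 mL/hr × 2.3 hr = 10.46261 mL
Volume remaining = 81 − 10.46261 = 70.53739 mL
New rate:
Dose = 2.3 mcg/kg/hr × 78 kg = 179.4 mcg/hr
Rate = 179.4 mcg/hr ÷ 30.8642 mcg/mL = 5.81256 mL/hr
Time remaining = 70.53739 mL ÷ 5.81256 mL/hr = 12.13534 hr

12.1 hours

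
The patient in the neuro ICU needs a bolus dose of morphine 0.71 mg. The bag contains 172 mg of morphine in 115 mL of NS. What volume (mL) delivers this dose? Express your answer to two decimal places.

Concentration = 172 mg ÷ 115 mL = 1.495652 mg/mL
Volume = 0.71 mg ÷ 1.495652 mg/mL = 0.4747093 mL

0.47 mL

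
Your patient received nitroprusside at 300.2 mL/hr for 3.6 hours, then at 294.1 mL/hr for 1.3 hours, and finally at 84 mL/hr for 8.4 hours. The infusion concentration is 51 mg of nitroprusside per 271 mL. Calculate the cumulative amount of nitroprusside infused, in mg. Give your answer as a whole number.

Concentration = 51 mg ÷ 271 mL = 0.1881919 mg/mL
Stage 1: 300.2 mL/hr × 3.6 hr = 1080.72 mL → 1080.72 mL × 0.1881919 mg/mL = 203.3827 mg
Stage 2: 294.1 mL/hr × 1.3 hr = 382.33 mL → 382.33 mL × 0.1881919 mg/mL = 71.9514 mg
Stage 3: 84 mL/hr × 8.4 hr = 705.6 mL → 705.6 mL × 0.1881919 mg/mL = 132.7882 mg
Total = 203.3827 + 71.9514 + 132.7882 = 408.1223 mg

408 mg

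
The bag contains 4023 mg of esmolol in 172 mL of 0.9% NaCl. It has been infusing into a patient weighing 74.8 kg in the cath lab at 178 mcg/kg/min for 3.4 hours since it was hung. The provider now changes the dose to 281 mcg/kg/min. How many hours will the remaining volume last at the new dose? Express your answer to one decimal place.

1.0 hours

Initial rate:
Dose = 178 mcg/kg/min × 74.8 kg = 13314.4 mcg/min
13314.4 mcg/min × 60 min/hr = 798864 mcg/hr
Concentration = 4023 mg ÷ 172 mL = 23.38953 mg/mL = 23389.53 mcg/mL
Rate = 798864 mcg/hr ÷ 23389.53 mcg/mL = 34.15476 mL/hr
Volume infused so far = 34.15476 mL/hr × 3.4 hr = 116.1262 mL
Volume remaining = 172 − 116.1262 = 55.87381 mL
New rate:
Dose = 281 mcg/kg/min × 74.8 kg = 21018.8 mcg/min
21018.8 mcg/min × 60 min/hr = 1261128 mcg/hr
Rate = 1261128 mcg/hr ÷ 23389.53 mcg/mL = 53.91847 mL/hr
Time remaining = 55.87381 mL ÷ 53.91847 mL/hr = 1.036265 hr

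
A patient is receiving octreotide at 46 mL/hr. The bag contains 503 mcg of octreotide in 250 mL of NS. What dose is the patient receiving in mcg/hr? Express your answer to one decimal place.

92.6 mcg/hr

Concentration = 503 mcg ÷ 250 mL = 2.012 mcg/mL
Drug rate = 46 mL/hr × 2.012 mcg/mL = 92.552 mcg/hr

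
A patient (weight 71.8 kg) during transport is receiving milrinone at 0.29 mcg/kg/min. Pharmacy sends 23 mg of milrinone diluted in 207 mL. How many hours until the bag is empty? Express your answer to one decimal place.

Dose = 0.29 mcg/kg/min × 71.8 kg = 20.822 mcg/min
20.822 mcg/min × 60 min/hr = 1249.32 mcg/hr
Concentration = 23 mg ÷ 207 mL = 0.1111111 mg/mL = 111.1111 mcg/mL
Rate = 1249.32 mcg/hr ÷ 111.1111 mcg/mL = 11.24388 mL/hr
Duration = 207 mL ÷ 11.24388 mL/hr = 18.41002 hr

18.4 hours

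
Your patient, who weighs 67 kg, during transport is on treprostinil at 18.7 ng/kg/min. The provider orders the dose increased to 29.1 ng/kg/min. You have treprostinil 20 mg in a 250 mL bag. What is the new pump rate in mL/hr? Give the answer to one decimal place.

1.5 mL/hr

Dose = 29.1 ng/kg/min × 67 kg = 1949.7 ng/min
1949.7 ng/min × 60 min/hr = 116982 ng/hr
Concentration = 20 mg ÷ 250 mL = 0.08 mg/mL = 80000 ng/mL
Rate = 116982 ng/hr ÷ 80000 ng/mL = 1.462275 mL/hr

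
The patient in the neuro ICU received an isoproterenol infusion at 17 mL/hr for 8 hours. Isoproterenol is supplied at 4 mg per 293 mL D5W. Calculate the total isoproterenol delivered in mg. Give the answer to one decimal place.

Concentration = 4 mg ÷ 293 mL = 0.01365188 mg/mL = 13.65188 mcg/mL
Drug rate = 17 mL/hr × 13.65188 mcg/mL = 232.0819 mcg/hr
Total = 232.0819 mcg/hr × 8 hr = 1856.655 mcg = 1.856655 mg

1.9 mg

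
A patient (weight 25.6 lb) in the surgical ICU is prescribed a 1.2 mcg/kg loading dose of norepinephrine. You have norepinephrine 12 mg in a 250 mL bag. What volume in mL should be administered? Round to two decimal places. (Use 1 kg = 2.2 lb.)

0.29 mL

Weight = 25.6 lb ÷ 2.2 lb/kg = 11.63636 kg
Dose = 1.2 mcg/kg × 11.63636 kg = 13.96364 mcg
Concentration = 12 mg ÷ 250 mL = 0.048 mg/mL = 48 mcg/mL
Volume = 13.96364 mcg ÷ 48 mcg/mL = 0.2909091 mL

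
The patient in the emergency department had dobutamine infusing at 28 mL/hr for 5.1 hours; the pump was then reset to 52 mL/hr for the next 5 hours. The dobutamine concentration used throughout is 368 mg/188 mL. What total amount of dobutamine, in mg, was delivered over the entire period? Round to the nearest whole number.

Concentration = 368 mg ÷ 188 mL = 1.957447 mg/mL
Stage 1: 28 mL/hr × 5.1 hr = 142.8 mL → 142.8 mL × 1.957447 mg/mL = 279.5234 mg
Stage 2: 52 mL/hr × 5 hr = 260 mL → 260 mL × 1.957447 mg/mL = 508.9362 mg
Total = 279.5234 + 508.9362 = 788.4596 mg

788 mg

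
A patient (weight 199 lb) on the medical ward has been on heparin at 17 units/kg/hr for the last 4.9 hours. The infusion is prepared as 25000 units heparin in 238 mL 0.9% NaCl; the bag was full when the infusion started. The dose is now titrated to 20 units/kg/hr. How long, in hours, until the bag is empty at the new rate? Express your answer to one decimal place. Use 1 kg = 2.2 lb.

9.7 hours

Initial rate:
Weight = 199 lb ÷ 2.2 lb/kg = 90.45455 kg
Dose = 17 units/kg/hr × 90.45455 kg = 1537.727 units/hr
Concentration = 25000 units ÷ 238 mL = 105.042 units/mL
Rate = 1537.727 units/hr ÷ 105.042 units/mL = 14.63916 mL/hr
Volume infused so far = 14.63916 mL/hr × 4.9 hr = 71.7319 mL
Volume remaining = 238 − 71.7319 = 166.2681 mL
New rate:
Dose = 20 units/kg/hr × 90.45455 kg = 1809.091 units/hr
Rate = 1809.091 units/hr ÷ 105.042 units/mL = 17.22255 mL/hr
Time remaining = 166.2681 mL ÷ 17.22255 mL/hr = 9.654095 hr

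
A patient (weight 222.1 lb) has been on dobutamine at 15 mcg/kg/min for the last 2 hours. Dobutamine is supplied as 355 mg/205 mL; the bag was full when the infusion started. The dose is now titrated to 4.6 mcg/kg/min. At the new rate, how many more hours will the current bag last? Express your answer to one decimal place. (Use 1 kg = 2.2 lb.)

6.2 hours

Initial rate:
Weight = 222.1 lb ÷ 2.2 lb/kg = 100.9545 kg
Dose = 15 mcg/kg/min × 100.9545 kg = 1514.318 mcg/min
1514.318 mcg/min × 60 min/hr = 90859.09 mcg/hr
Concentration = 355 mg ÷ 205 mL = 1.731707 mg/mL = 1731.707 mcg/mL
Rate = 90859.09 mcg/hr ÷ 1731.707 mcg/mL = 52.46793 mL/hr
Volume infused so far = 52.46793 mL/hr × 2 hr = 104.9359 mL
Volume remaining = 205 − 104.9359 = 100.0641 mL
New rate:
Dose = 4.6 mcg/kg/min × 100.9545 kg = 464.3909 mcg/min
464.3909 mcg/min × 60 min/hr = 27863.45 mcg/hr
Rate = 27863.45 mcg/hr ÷ 1731.707 mcg/mL = 16.09016 mL/hr
Time remaining = 100.0641 mL ÷ 16.09016 mL/hr = 6.218964 hr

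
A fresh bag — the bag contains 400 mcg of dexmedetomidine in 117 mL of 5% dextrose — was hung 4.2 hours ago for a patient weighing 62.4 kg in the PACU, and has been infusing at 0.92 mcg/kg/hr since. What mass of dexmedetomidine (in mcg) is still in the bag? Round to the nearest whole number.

Dose = 0.92 mcg/kg/hr × 62.4 kg = 57.408 mcg/hr
Concentration = 400 mcg ÷ 117 mL = 3.418803 mcg/mL
Rate = 57.408 mcg/hr ÷ 3.418803 mcg/mL = 16.79184 mL/hr
Volume infused = 16.79184 mL/hr × 4.2 hr = 70.52573 mL
Volume remaining = 117 − 70.52573 = 46.47427 mL
Drug remaining = 46.47427 mL × 3.418803 mcg/mL = 158.8864 mcg

159 mcg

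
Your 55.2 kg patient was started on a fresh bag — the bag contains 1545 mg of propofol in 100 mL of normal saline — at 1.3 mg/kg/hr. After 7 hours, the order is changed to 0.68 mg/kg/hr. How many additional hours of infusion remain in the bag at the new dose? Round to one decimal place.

27.8 hours

Initial rate:
Dose = 1.3 mg/kg/hr × 55.2 kg = 71.76 mg/hr
Concentration = 1545 mg ÷ 100 mL = 15.45 mg/mL
Rate = 71.76 mg/hr ÷ 15.45 mg/mL = 4.64466 mL/hr
Volume infused so far = 4.64466 mL/hr × 7 hr = 32.51262 mL
Volume remaining = 100 − 32.51262 = 67.48738 mL
New rate:
Dose = 0.68 mg/kg/hr × 55.2 kg = 37.536 mg/hr
Rate = 37.536 mg/hr ÷ 15.45 mg/mL = 2.429515 mL/hr
Time remaining = 67.48738 mL ÷ 2.429515 mL/hr = 27.77813 hr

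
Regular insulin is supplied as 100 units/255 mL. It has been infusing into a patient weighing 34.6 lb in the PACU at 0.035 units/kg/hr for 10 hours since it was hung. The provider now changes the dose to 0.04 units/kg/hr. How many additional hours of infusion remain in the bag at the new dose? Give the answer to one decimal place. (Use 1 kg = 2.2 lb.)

150.2 hours

Initial rate:
Weight = 34.6 lb ÷ 2.2 lb/kg = 15.72727 kg
Dose = 0.035 units/kg/hr × 15.72727 kg = 0.5504545 units/hr
Concentration = 100 units ÷ 255 mL = 0.3921569 units/mL
Rate = 0.5504545 units/hr ÷ 0.3921569 units/mL = 1.403659 mL/hr
Volume infused so far = 1.403659 mL/hr × 10 hr = 14.03659 mL
Volume remaining = 255 − 14.03659 = 240.9634 mL
New rate:
Dose = 0.04 units/kg/hr × 15.72727 kg = 0.6290909 units/hr
Rate = 0.6290909 units/hr ÷ 0.3921569 units/mL = 1.604182 mL/hr
Time remaining = 240.9634 mL ÷ 1.604182 mL/hr = 150.2095 hr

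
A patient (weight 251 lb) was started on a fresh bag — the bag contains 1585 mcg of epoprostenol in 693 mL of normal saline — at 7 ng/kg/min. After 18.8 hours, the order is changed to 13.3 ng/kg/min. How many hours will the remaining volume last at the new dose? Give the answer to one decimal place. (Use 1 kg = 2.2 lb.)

Initial rate:
Weight = 251 lb ÷ 2.2 lb/kg = 114.0909 kg
Dose = 7 ng/kg/min × 114.0909 kg = 798.6364 ng/min
798.6364 ng/min × 60 min/hr = 47918.18 ng/hr
Concentration = 1585 mcg ÷ 693 mL = 2.287157 mcg/mL = 2287.157 ng/mL
Rate = 47918.18 ng/hr ÷ 2287.157 ng/mL = 20.95098 mL/hr
Volume infused so far = 20.95098 mL/hr × 18.8 hr = 393.8784 mL
Volume remaining = 693 − 393.8784 = 299.1216 mL
New rate:
Dose = 13.3 ng/kg/min × 114.0909 kg = 1517.409 ng/min
1517.409 ng/min × 60 min/hr = 91044.55 ng/hr
Rate = 91044.55 ng/hr ÷ 2287.157 ng/mL = 39.80686 mL/hr
Time remaining = 299.1216 mL ÷ 39.80686 mL/hr = 7.514324 hr

7.5 hours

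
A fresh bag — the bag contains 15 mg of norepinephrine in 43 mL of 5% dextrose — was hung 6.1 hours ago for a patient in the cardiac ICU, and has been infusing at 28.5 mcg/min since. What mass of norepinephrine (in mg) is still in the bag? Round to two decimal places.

4.57 mg

28.5 mcg/min × 60 min/hr = 1710 mcg/hr
Concentration = 15 mg ÷ 43 mL = 0.3488372 mg/mL = 348.8372 mcg/mL
Rate = 1710 mcg/hr ÷ 348.8372 mcg/mL = 4.902 mL/hr
Volume infused = 4.902 mL/hr × 6.1 hr = 29.9022 mL
Volume remaining = 43 − 29.9022 = 13.0978 mL
Drug remaining = 13.0978 mL × 348.8372 mcg/mL = 4569 mcg = 4.569 mg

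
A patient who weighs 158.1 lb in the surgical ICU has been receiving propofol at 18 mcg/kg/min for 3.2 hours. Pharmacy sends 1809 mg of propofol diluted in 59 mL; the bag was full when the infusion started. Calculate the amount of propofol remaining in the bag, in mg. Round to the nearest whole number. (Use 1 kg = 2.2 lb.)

1561 mg

Weight = 158.1 lb ÷ 2.2 lb/kg = 71.86364 kg
Dose = 18 mcg/kg/min × 71.86364 kg = 1293.545 mcg/min
1293.545 mcg/min × 60 min/hr = 77612.73 mcg/hr
Concentration = 1809 mg ÷ 59 mL = 30.66102 mg/mL = 30661.02 mcg/mL
Rate = 77612.73 mcg/hr ÷ 30661.02 mcg/mL = 2.531316 mL/hr
Volume infused = 2.531316 mL/hr × 3.2 hr = 8.100212 mL
Volume remaining = 59 − 8.100212 = 50.89979 mL
Drug remaining = 50.89979 mL × 30661.02 mcg/mL = 1560639 mcg = 1560.639 mg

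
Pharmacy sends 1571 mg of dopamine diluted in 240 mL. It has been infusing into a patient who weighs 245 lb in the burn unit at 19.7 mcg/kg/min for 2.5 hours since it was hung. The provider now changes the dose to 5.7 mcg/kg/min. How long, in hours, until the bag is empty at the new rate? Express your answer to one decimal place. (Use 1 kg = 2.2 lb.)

Initial rate:
Weight = 245 lb ÷ 2.2 lb/kg = 111.3636 kg
Dose = 19.7 mcg/kg/min × 111.3636 kg = 2193.864 mcg/min
2193.864 mcg/min × 60 min/hr = 131631.8 mcg/hr
Concentration = 1571 mg ÷ 240 mL = 6.545833 mg/mL = 6545.833 mcg/mL
Rate = 131631.8 mcg/hr ÷ 6545.833 mcg/mL = 20.10925 mL/hr
Volume infused so far = 20.10925 mL/hr × 2.5 hr = 50.27313 mL
Volume remaining = 240 − 50.27313 = 189.7269 mL
New rate:
Dose = 5.7 mcg/kg/min × 111.3636 kg = 634.7727 mcg/min
634.7727 mcg/min × 60 min/hr = 38086.36 mcg/hr
Rate = 38086.36 mcg/hr ÷ 6545.833 mcg/mL = 5.818413 mL/hr
Time remaining = 189.7269 mL ÷ 5.818413 mL/hr = 32.60801 hr

32.6 hours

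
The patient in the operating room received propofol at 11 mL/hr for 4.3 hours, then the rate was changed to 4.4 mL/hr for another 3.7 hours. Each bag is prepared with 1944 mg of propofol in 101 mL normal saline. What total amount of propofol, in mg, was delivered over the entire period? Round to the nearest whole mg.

1224 mg

Concentration = 1944 mg ÷ 101 mL = 19.24752 mg/mL
Stage 1: 11 mL/hr × 4.3 hr = 47.3 mL → 47.3 mL × 19.24752 mg/mL = 910.4079 mg
Stage 2: 4.4 mL/hr × 3.7 hr = 16.28 mL → 16.28 mL × 19.24752 mg/mL = 313.3497 mg
Total = 910.4079 + 313.3497 = 1223.758 mg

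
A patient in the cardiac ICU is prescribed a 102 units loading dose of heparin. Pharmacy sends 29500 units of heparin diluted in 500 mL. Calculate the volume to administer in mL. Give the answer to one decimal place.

1.7 mL

Concentration = 29500 units ÷ 500 mL = 59 units/mL
Volume = 102 units ÷ 59 units/mL = 1.728814 mL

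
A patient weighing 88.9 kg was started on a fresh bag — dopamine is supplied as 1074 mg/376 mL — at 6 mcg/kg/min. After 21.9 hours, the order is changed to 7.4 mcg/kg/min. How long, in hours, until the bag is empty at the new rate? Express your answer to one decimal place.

9.5 hours

Initial rate:
Dose = 6 mcg/kg/min × 88.9 kg = 533.4 mcg/min
533.4 mcg/min × 60 min/hr = 32004 mcg/hr
Concentration = 1074 mg ÷ 376 mL = 2.856383 mg/mL = 2856.383 mcg/mL
Rate = 32004 mcg/hr ÷ 2856.383 mcg/mL = 11.20438 mL/hr
Volume infused so far = 11.20438 mL/hr × 21.9 hr = 245.3759 mL
Volume remaining = 376 − 245.3759 = 130.6241 mL
New rate:
Dose = 7.4 mcg/kg/min × 88.9 kg = 657.86 mcg/min
657.86 mcg/min × 60 min/hr = 39471.6 mcg/hr
Rate = 39471.6 mcg/hr ÷ 2856.383 mcg/mL = 13.81874 mL/hr
Time remaining = 130.6241 mL ÷ 13.81874 mL/hr = 9.45268 hr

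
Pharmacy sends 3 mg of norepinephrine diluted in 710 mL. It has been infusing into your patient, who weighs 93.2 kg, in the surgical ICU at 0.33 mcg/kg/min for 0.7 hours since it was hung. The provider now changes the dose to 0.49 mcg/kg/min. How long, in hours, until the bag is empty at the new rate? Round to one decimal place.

0.6 hours

Initial rate:
Dose = 0.33 mcg/kg/min × 93.2 kg = 30.756 mcg/min
30.756 mcg/min × 60 min/hr = 1845.36 mcg/hr
Concentration = 3 mg ÷ 710 mL = 0.004225352 mg/mL = 4.225352 mcg/mL
Rate = 1845.36 mcg/hr ÷ 4.225352 mcg/mL = 436.7352 mL/hr
Volume infused so far = 436.7352 mL/hr × 0.7 hr = 305.7146 mL
Volume remaining = 710 − 305.7146 = 404.2854 mL
New rate:
Dose = 0.49 mcg/kg/min × 93.2 kg = 45.668 mcg/min
45.668 mcg/min × 60 min/hr = 2740.08 mcg/hr
Rate = 2740.08 mcg/hr ÷ 4.225352 mcg/mL = 648.4856 mL/hr
Time remaining = 404.2854 mL ÷ 648.4856 mL/hr = 0.62343 hr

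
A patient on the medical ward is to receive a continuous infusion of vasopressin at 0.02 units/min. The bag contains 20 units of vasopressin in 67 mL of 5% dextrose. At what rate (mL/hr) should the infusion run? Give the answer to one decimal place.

0.02 units/min × 60 min/hr = 1.2 units/hr
Concentration = 20 units ÷ 67 mL = 0.2985075 units/mL
Rate = 1.2 units/hr ÷ 0.2985075 units/mL = 4.02 mL/hr

4.0 mL/hr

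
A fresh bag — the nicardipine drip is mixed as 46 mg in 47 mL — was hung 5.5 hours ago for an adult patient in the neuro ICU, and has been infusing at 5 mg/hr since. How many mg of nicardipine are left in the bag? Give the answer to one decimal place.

18.5 mg

Concentration = 46 mg ÷ 47 mL = 0.9787234 mg/mL
Rate = 5 mg/hr ÷ 0.9787234 mg/mL = 5.108696 mL/hr
Volume infused = 5.108696 mL/hr × 5.5 hr = 28.09783 mL
Volume remaining = 47 − 28.09783 = 18.90217 mL
Drug remaining = 18.90217 mL × 0.9787234 mg/mL = 18.5 mg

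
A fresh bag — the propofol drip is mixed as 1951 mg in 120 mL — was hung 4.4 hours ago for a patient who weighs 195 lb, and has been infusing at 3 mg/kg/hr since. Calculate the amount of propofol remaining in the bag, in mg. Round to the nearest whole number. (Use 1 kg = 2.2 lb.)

Weight = 195 lb ÷ 2.2 lb/kg = 88.63636 kg
Dose = 3 mg/kg/hr × 88.63636 kg = 265.9091 mg/hr
Concentration = 1951 mg ÷ 120 mL = 16.25833 mg/mL
Rate = 265.9091 mg/hr ÷ 16.25833 mg/mL = 16.35525 mL/hr
Volume infused = 16.35525 mL/hr × 4.4 hr = 71.9631 mL
Volume remaining = 120 − 71.9631 = 48.0369 mL
Drug remaining = 48.0369 mL × 16.25833 mg/mL = 781 mg

781 mg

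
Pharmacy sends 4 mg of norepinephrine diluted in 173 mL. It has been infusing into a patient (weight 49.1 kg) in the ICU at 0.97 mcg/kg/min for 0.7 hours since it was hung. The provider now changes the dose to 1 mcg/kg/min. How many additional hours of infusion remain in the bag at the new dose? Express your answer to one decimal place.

0.7 hours

Initial rate:
Dose = 0.97 mcg/kg/min × 49.1 kg = 47.627 mcg/min
47.627 mcg/min × 60 min/hr = 2857.62 mcg/hr
Concentration = 4 mg ÷ 173 mL = 0.02312139 mg/mL = 23.12139 mcg/mL
Rate = 2857.62 mcg/hr ÷ 23.12139 mcg/mL = 123.5921 mL/hr
Volume infused so far = 123.5921 mL/hr × 0.7 hr = 86.51445 mL
Volume remaining = 173 − 86.51445 = 86.48555 mL
New rate:
Dose = 1 mcg/kg/min × 49.1 kg = 49.1 mcg/min
49.1 mcg/min × 60 min/hr = 2946 mcg/hr
Rate = 2946 mcg/hr ÷ 23.12139 mcg/mL = 127.4145 mL/hr
Time remaining = 86.48555 mL ÷ 127.4145 mL/hr = 0.6787733 hr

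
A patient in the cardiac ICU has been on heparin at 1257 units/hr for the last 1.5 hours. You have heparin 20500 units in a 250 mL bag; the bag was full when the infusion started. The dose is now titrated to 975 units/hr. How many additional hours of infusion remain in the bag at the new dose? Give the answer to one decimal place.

Initial rate:
Concentration = 20500 units ÷ 250 mL = 82 units/mL
Rate = 1257 units/hr ÷ 82 units/mL = 15.32927 mL/hr
Volume infused so far = 15.32927 mL/hr × 1.5 hr = 22.9939 mL
Volume remaining = 250 − 22.9939 = 227.0061 mL
New rate:
Rate = 975 units/hr ÷ 82 units/mL = 11.89024 mL/hr
Time remaining = 227.0061 mL ÷ 11.89024 mL/hr = 19.09179 hr

19.1 hours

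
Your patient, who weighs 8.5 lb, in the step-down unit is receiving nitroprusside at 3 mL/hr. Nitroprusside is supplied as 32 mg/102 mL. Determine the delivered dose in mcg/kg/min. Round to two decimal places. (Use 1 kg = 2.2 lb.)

Weight = 8.5 lb ÷ 2.2 lb/kg = 3.863636 kg
Concentration = 32 mg ÷ 102 mL = 0.3137255 mg/mL = 313.7255 mcg/mL
Drug rate = 3 mL/hr × 313.7255 mcg/mL = 941.1765 mcg/hr
941.1765 mcg/hr ÷ 60 min/hr = 15.68627 mcg/min
15.68627 mcg/min ÷ 3.863636 kg = 4.059977 mcg/kg/min

4.06 mcg/kg/min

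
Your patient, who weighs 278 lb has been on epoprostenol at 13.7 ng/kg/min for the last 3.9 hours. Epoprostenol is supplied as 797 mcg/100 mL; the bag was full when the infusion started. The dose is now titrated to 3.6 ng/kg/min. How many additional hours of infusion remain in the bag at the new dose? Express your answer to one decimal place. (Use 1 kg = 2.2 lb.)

Initial rate:
Weight = 278 lb ÷ 2.2 lb/kg = 126.3636 kg
Dose = 13.7 ng/kg/min × 126.3636 kg = 1731.182 ng/min
1731.182 ng/min × 60 min/hr = 103870.9 ng/hr
Concentration = 797 mcg ÷ 100 mL = 7.97 mcg/mL = 7970 ng/mL
Rate = 103870.9 ng/hr ÷ 7970 ng/mL = 13.03274 mL/hr
Volume infused so far = 13.03274 mL/hr × 3.9 hr = 50.82767 mL
Volume remaining = 100 − 50.82767 = 49.17233 mL
New rate:
Dose = 3.6 ng/kg/min × 126.3636 kg = 454.9091 ng/min
454.9091 ng/min × 60 min/hr = 27294.55 ng/hr
Rate = 27294.55 ng/hr ÷ 7970 ng/mL = 3.424661 mL/hr
Time remaining = 49.17233 mL ÷ 3.424661 mL/hr = 14.35831 hr

14.4 hours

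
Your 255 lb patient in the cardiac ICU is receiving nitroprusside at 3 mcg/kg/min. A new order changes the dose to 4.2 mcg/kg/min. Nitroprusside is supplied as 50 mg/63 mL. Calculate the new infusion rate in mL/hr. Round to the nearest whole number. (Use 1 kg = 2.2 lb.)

37 mL/hr

Weight = 255 lb ÷ 2.2 lb/kg = 115.9091 kg
Dose = 4.2 mcg/kg/min × 115.9091 kg = 486.8182 mcg/min
486.8182 mcg/min × 60 min/hr = 29209.09 mcg/hr
Concentration = 50 mg ÷ 63 mL = 0.7936508 mg/mL = 793.6508 mcg/mL
Rate = 29209.09 mcg/hr ÷ 793.6508 mcg/mL = 36.80345 mL/hr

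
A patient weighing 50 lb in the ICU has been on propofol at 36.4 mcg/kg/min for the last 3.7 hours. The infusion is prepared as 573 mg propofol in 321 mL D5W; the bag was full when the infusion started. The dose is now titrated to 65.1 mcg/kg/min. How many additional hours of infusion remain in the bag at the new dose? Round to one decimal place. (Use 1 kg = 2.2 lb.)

Initial rate:
Weight = 50 lb ÷ 2.2 lb/kg = 22.72727 kg
Dose = 36.4 mcg/kg/min × 22.72727 kg = 827.2727 mcg/min
827.2727 mcg/min × 60 min/hr = 49636.36 mcg/hr
Concentration = 573 mg ÷ 321 mL = 1.785047 mg/mL = 1785.047 mcg/mL
Rate = 49636.36 mcg/hr ÷ 1785.047 mcg/mL = 27.80676 mL/hr
Volume infused so far = 27.80676 mL/hr × 3.7 hr = 102.885 mL
Volume remaining = 321 − 102.885 = 218.115 mL
New rate:
Dose = 65.1 mcg/kg/min × 22.72727 kg = 1479.545 mcg/min
1479.545 mcg/min × 60 min/hr = 88772.73 mcg/hr
Rate = 88772.73 mcg/hr ÷ 1785.047 mcg/mL = 49.73132 mL/hr
Time remaining = 218.115 mL ÷ 49.73132 mL/hr = 4.385868 hr

4.4 hours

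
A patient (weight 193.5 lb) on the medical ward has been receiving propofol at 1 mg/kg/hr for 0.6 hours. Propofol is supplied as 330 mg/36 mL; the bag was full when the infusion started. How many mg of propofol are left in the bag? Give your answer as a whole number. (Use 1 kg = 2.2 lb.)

277 mg

Weight = 193.5 lb ÷ 2.2 lb/kg = 87.95455 kg
Dose = 1 mg/kg/hr × 87.95455 kg = 87.95455 mg/hr
Concentration = 330 mg ÷ 36 mL = 9.166667 mg/mL
Rate = 87.95455 mg/hr ÷ 9.166667 mg/mL = 9.595041 mL/hr
Volume infused = 9.595041 mL/hr × 0.6 hr = 5.757025 mL
Volume remaining = 36 − 5.757025 = 30.24298 mL
Drug remaining = 30.24298 mL × 9.166667 mg/mL = 277.2273 mg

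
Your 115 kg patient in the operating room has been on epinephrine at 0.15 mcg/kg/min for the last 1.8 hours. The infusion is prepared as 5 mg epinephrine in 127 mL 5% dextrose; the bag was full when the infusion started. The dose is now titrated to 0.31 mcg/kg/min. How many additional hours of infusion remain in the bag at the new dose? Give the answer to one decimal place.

Initial rate:
Dose = 0.15 mcg/kg/min × 115 kg = 17.25 mcg/min
17.25 mcg/min × 60 min/hr = 1035 mcg/hr
Concentration = 5 mg ÷ 127 mL = 0.03937008 mg/mL = 39.37008 mcg/mL
Rate = 1035 mcg/hr ÷ 39.37008 mcg/mL = 26.289 mL/hr
Volume infused so far = 26.289 mL/hr × 1.8 hr = 47.3202 mL
Volume remaining = 127 − 47.3202 = 79.6798 mL
New rate:
Dose = 0.31 mcg/kg/min × 115 kg = 35.65 mcg/min
35.65 mcg/min × 60 min/hr = 2139 mcg/hr
Rate = 2139 mcg/hr ÷ 39.37008 mcg/mL = 54.3306 mL/hr
Time remaining = 79.6798 mL ÷ 54.3306 mL/hr = 1.466573 hr

1.5 hours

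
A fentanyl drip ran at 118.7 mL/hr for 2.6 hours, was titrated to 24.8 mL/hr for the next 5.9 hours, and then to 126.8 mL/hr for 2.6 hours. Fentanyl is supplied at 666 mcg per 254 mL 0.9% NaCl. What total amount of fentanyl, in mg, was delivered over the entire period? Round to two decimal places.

Concentration = 666 mcg ÷ 254 mL = 2.622047 mcg/mL
Stage 1: 118.7 mL/hr × 2.6 hr = 308.62 mL → 308.62 mL × 2.622047 mcg/mL = 809.2162 mcg
Stage 2: 24.8 mL/hr × 5.9 hr = 146.32 mL → 146.32 mL × 2.622047 mcg/mL = 383.658 mcg
Stage 3: 126.8 mL/hr × 2.6 hr = 329.68 mL → 329.68 mL × 2.622047 mcg/mL = 864.4365 mcg
Total = 809.2162 + 383.658 + 864.4365 = 2057.311 mcg = 2.057311 mg

2.06 mg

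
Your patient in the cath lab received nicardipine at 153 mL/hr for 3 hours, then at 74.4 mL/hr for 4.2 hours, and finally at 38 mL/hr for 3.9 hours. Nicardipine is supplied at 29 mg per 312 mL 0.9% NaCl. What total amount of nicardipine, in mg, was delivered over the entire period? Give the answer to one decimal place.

85.5 mg

Concentration = 29 mg ÷ 312 mL = 0.09294872 mg/mL
Stage 1: 153 mL/hr × 3 hr = 459 mL → 459 mL × 0.09294872 mg/mL = 42.66346 mg
Stage 2: 74.4 mL/hr × 4.2 hr = 312.48 mL → 312.48 mL × 0.09294872 mg/mL = 29.04462 mg
Stage 3: 38 mL/hr × 3.9 hr = 148.2 mL → 148.2 mL × 0.09294872 mg/mL = 13.775 mg
Total = 42.66346 + 29.04462 + 13.775 = 85.48308 mg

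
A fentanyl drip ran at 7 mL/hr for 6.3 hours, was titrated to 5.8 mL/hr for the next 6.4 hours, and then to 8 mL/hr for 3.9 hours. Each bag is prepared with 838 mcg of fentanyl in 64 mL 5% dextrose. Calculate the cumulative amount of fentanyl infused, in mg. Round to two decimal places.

1.47 mg

Concentration = 838 mcg ÷ 64 mL = 13.09375 mcg/mL
Stage 1: 7 mL/hr × 6.3 hr = 44.1 mL → 44.1 mL × 13.09375 mcg/mL = 577.4344 mcg
Stage 2: 5.8 mL/hr × 6.4 hr = 37.12 mL → 37.12 mL × 13.09375 mcg/mL = 486.04 mcg
Stage 3: 8 mL/hr × 3.9 hr = 31.2 mL → 31.2 mL × 13.09375 mcg/mL = 408.525 mcg
Total = 577.4344 + 486.04 + 408.525 = 1471.999 mcg = 1.471999 mg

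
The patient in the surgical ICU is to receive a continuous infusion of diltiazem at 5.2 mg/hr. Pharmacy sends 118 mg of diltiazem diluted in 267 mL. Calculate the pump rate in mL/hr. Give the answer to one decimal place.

11.8 mL/hr

Concentration = 118 mg ÷ 267 mL = 0.4419476 mg/mL
Rate = 5.2 mg/hr ÷ 0.4419476 mg/mL = 11.7661 mL/hr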